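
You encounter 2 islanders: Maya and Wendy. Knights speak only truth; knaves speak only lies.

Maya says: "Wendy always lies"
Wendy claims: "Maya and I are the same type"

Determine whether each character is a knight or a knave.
Maya is a knight.
Wendy is a knave.

Verification:
- Maya (knight) says "Wendy always lies" - this is TRUE because Wendy is a knave.
- Wendy (knave) says "Maya and I are the same type" - this is FALSE (a lie) because Wendy is a knave and Maya is a knight.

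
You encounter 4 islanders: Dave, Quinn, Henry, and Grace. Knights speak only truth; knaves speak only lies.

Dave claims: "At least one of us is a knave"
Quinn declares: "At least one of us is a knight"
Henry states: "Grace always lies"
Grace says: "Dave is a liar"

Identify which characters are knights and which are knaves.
Dave is a knight.
Quinn is a knight.
Henry is a knight.
Grace is a knave.

Verification:
- Dave (knight) says "At least one of us is a knave" - this is TRUE because Grace is a knave.
- Quinn (knight) says "At least one of us is a knight" - this is TRUE because Dave, Quinn, and Henry are knights.
- Henry (knight) says "Grace always lies" - this is TRUE because Grace is a knave.
- Grace (knave) says "Dave is a liar" - this is FALSE (a lie) because Dave is a knight.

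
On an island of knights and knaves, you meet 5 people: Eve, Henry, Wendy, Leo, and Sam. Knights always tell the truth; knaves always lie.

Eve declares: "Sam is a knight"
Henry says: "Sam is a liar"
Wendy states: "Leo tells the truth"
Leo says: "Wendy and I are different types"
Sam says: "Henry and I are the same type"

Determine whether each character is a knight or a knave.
Eve is a knave.
Henry is a knight.
Wendy is a knave.
Leo is a knave.
Sam is a knave.

Verification:
- Eve (knave) says "Sam is a knight" - this is FALSE (a lie) because Sam is a knave.
- Henry (knight) says "Sam is a liar" - this is TRUE because Sam is a knave.
- Wendy (knave) says "Leo tells the truth" - this is FALSE (a lie) because Leo is a knave.
- Leo (knave) says "Wendy and I are different types" - this is FALSE (a lie) because Leo is a knave and Wendy is a knave.
- Sam (knave) says "Henry and I are the same type" - this is FALSE (a lie) because Sam is a knave and Henry is a knight.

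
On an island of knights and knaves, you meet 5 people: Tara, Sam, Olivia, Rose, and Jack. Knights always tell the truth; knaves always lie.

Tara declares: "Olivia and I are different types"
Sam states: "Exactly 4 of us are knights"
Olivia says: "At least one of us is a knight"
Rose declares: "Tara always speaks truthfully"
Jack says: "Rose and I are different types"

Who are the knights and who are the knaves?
Tara is a knave.
Sam is a knave.
Olivia is a knave.
Rose is a knave.
Jack is a knave.

Verification:
- Tara (knave) says "Olivia and I are different types" - this is FALSE (a lie) because Tara is a knave and Olivia is a knave.
- Sam (knave) says "Exactly 4 of us are knights" - this is FALSE (a lie) because there are 0 knights.
- Olivia (knave) says "At least one of us is a knight" - this is FALSE (a lie) because no one is a knight.
- Rose (knave) says "Tara always speaks truthfully" - this is FALSE (a lie) because Tara is a knave.
- Jack (knave) says "Rose and I are different types" - this is FALSE (a lie) because Jack is a knave and Rose is a knave.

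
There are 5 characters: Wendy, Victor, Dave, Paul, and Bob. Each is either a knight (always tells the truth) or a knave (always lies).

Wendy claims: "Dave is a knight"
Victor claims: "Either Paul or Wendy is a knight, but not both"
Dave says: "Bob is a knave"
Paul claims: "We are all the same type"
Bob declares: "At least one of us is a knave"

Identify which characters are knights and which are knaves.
Wendy is a knave.
Victor is a knave.
Dave is a knave.
Paul is a knave.
Bob is a knight.

Verification:
- Wendy (knave) says "Dave is a knight" - this is FALSE (a lie) because Dave is a knave.
- Victor (knave) says "Either Paul or Wendy is a knight, but not both" - this is FALSE (a lie) because Paul is a knave and Wendy is a knave.
- Dave (knave) says "Bob is a knave" - this is FALSE (a lie) because Bob is a knight.
- Paul (knave) says "We are all the same type" - this is FALSE (a lie) because Bob is a knight and Wendy, Victor, Dave, and Paul are knaves.
- Bob (knight) says "At least one of us is a knave" - this is TRUE because Wendy, Victor, Dave, and Paul are knaves.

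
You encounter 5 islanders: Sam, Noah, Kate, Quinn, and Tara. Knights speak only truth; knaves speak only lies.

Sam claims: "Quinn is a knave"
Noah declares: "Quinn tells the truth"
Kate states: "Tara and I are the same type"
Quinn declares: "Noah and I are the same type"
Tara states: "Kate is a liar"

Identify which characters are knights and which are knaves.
Sam is a knave.
Noah is a knight.
Kate is a knave.
Quinn is a knight.
Tara is a knight.

Verification:
- Sam (knave) says "Quinn is a knave" - this is FALSE (a lie) because Quinn is a knight.
- Noah (knight) says "Quinn tells the truth" - this is TRUE because Quinn is a knight.
- Kate (knave) says "Tara and I are the same type" - this is FALSE (a lie) because Kate is a knave and Tara is a knight.
- Quinn (knight) says "Noah and I are the same type" - this is TRUE because Quinn is a knight and Noah is a knight.
- Tara (knight) says "Kate is a liar" - this is TRUE because Kate is a knave.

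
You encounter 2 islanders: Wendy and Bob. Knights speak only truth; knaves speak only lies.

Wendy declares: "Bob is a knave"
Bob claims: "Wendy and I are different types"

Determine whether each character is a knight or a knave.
Wendy is a knave.
Bob is a knight.

Verification:
- Wendy (knave) says "Bob is a knave" - this is FALSE (a lie) because Bob is a knight.
- Bob (knight) says "Wendy and I are different types" - this is TRUE because Bob is a knight and Wendy is a knave.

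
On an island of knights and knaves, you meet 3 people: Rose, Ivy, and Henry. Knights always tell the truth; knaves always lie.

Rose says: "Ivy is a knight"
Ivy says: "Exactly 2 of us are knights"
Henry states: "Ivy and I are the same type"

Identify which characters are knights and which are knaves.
Rose is a knight.
Ivy is a knight.
Henry is a knave.

Verification:
- Rose (knight) says "Ivy is a knight" - this is TRUE because Ivy is a knight.
- Ivy (knight) says "Exactly 2 of us are knights" - this is TRUE because there are 2 knights.
- Henry (knave) says "Ivy and I are the same type" - this is FALSE (a lie) because Henry is a knave and Ivy is a knight.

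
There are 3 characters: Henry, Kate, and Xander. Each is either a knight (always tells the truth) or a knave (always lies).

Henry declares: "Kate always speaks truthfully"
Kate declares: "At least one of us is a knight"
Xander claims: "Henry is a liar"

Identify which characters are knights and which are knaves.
Henry is a knight.
Kate is a knight.
Xander is a knave.

Verification:
- Henry (knight) says "Kate always speaks truthfully" - this is TRUE because Kate is a knight.
- Kate (knight) says "At least one of us is a knight" - this is TRUE because Henry and Kate are knights.
- Xander (knave) says "Henry is a liar" - this is FALSE (a lie) because Henry is a knight.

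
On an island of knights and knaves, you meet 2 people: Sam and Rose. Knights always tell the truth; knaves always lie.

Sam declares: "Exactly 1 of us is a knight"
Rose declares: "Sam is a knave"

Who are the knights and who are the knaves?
Sam is a knight.
Rose is a knave.

Verification:
- Sam (knight) says "Exactly 1 of us is a knight" - this is TRUE because there are 1 knights.
- Rose (knave) says "Sam is a knave" - this is FALSE (a lie) because Sam is a knight.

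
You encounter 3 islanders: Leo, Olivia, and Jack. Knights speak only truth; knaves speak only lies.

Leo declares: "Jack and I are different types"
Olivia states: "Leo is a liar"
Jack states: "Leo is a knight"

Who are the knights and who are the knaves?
Leo is a knave.
Olivia is a knight.
Jack is a knave.

Verification:
- Leo (knave) says "Jack and I are different types" - this is FALSE (a lie) because Leo is a knave and Jack is a knave.
- Olivia (knight) says "Leo is a liar" - this is TRUE because Leo is a knave.
- Jack (knave) says "Leo is a knight" - this is FALSE (a lie) because Leo is a knave.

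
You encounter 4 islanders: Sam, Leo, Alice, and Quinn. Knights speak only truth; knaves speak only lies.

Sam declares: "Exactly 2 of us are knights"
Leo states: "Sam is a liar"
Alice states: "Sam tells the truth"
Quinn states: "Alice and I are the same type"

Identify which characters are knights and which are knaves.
Sam is a knight.
Leo is a knave.
Alice is a knight.
Quinn is a knave.

Verification:
- Sam (knight) says "Exactly 2 of us are knights" - this is TRUE because there are 2 knights.
- Leo (knave) says "Sam is a liar" - this is FALSE (a lie) because Sam is a knight.
- Alice (knight) says "Sam tells the truth" - this is TRUE because Sam is a knight.
- Quinn (knave) says "Alice and I are the same type" - this is FALSE (a lie) because Quinn is a knave and Alice is a knight.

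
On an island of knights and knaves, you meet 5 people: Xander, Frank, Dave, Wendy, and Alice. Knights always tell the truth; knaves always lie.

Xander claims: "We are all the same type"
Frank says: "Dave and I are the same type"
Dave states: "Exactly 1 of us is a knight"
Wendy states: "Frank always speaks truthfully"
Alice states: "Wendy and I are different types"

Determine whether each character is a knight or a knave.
Xander is a knave.
Frank is a knave.
Dave is a knight.
Wendy is a knave.
Alice is a knave.

Verification:
- Xander (knave) says "We are all the same type" - this is FALSE (a lie) because Dave is a knight and Xander, Frank, Wendy, and Alice are knaves.
- Frank (knave) says "Dave and I are the same type" - this is FALSE (a lie) because Frank is a knave and Dave is a knight.
- Dave (knight) says "Exactly 1 of us is a knight" - this is TRUE because there are 1 knights.
- Wendy (knave) says "Frank always speaks truthfully" - this is FALSE (a lie) because Frank is a knave.
- Alice (knave) says "Wendy and I are different types" - this is FALSE (a lie) because Alice is a knave and Wendy is a knave.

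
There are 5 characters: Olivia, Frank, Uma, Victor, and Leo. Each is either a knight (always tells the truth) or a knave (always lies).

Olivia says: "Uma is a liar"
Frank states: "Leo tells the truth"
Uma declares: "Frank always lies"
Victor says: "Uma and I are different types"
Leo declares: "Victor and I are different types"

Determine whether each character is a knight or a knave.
Olivia is a knight.
Frank is a knight.
Uma is a knave.
Victor is a knave.
Leo is a knight.

Verification:
- Olivia (knight) says "Uma is a liar" - this is TRUE because Uma is a knave.
- Frank (knight) says "Leo tells the truth" - this is TRUE because Leo is a knight.
- Uma (knave) says "Frank always lies" - this is FALSE (a lie) because Frank is a knight.
- Victor (knave) says "Uma and I are different types" - this is FALSE (a lie) because Victor is a knave and Uma is a knave.
- Leo (knight) says "Victor and I are different types" - this is TRUE because Leo is a knight and Victor is a knave.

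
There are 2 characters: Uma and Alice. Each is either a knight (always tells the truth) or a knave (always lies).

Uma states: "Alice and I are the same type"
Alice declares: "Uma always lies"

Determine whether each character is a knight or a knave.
Uma is a knave.
Alice is a knight.

Verification:
- Uma (knave) says "Alice and I are the same type" - this is FALSE (a lie) because Uma is a knave and Alice is a knight.
- Alice (knight) says "Uma always lies" - this is TRUE because Uma is a knave.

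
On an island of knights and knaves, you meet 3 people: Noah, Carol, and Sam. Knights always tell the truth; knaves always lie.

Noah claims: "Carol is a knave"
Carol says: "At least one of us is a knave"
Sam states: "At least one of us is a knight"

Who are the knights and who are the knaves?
Noah is a knave.
Carol is a knight.
Sam is a knight.

Verification:
- Noah (knave) says "Carol is a knave" - this is FALSE (a lie) because Carol is a knight.
- Carol (knight) says "At least one of us is a knave" - this is TRUE because Noah is a knave.
- Sam (knight) says "At least one of us is a knight" - this is TRUE because Carol and Sam are knights.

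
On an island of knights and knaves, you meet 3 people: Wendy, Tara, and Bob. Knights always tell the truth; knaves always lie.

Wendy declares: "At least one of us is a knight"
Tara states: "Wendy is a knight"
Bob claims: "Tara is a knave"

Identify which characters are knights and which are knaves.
Wendy is a knight.
Tara is a knight.
Bob is a knave.

Verification:
- Wendy (knight) says "At least one of us is a knight" - this is TRUE because Wendy and Tara are knights.
- Tara (knight) says "Wendy is a knight" - this is TRUE because Wendy is a knight.
- Bob (knave) says "Tara is a knave" - this is FALSE (a lie) because Tara is a knight.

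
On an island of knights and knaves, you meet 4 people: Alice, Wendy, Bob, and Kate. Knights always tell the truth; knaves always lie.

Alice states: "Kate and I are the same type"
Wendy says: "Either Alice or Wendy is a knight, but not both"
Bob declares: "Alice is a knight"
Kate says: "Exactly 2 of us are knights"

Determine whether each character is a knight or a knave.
Alice is a knave.
Wendy is a knight.
Bob is a knave.
Kate is a knight.

Verification:
- Alice (knave) says "Kate and I are the same type" - this is FALSE (a lie) because Alice is a knave and Kate is a knight.
- Wendy (knight) says "Either Alice or Wendy is a knight, but not both" - this is TRUE because Alice is a knave and Wendy is a knight.
- Bob (knave) says "Alice is a knight" - this is FALSE (a lie) because Alice is a knave.
- Kate (knight) says "Exactly 2 of us are knights" - this is TRUE because there are 2 knights.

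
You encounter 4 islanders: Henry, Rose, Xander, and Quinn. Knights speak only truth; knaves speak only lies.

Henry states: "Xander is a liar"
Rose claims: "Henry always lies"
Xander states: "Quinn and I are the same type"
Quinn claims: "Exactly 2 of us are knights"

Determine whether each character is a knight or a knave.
Henry is a knight.
Rose is a knave.
Xander is a knave.
Quinn is a knight.

Verification:
- Henry (knight) says "Xander is a liar" - this is TRUE because Xander is a knave.
- Rose (knave) says "Henry always lies" - this is FALSE (a lie) because Henry is a knight.
- Xander (knave) says "Quinn and I are the same type" - this is FALSE (a lie) because Xander is a knave and Quinn is a knight.
- Quinn (knight) says "Exactly 2 of us are knights" - this is TRUE because there are 2 knights.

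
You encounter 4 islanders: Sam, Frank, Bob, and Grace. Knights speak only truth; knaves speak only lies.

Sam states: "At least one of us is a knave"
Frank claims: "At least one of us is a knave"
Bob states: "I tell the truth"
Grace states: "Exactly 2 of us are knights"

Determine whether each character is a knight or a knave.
Sam is a knight.
Frank is a knight.
Bob is a knight.
Grace is a knave.

Verification:
- Sam (knight) says "At least one of us is a knave" - this is TRUE because Grace is a knave.
- Frank (knight) says "At least one of us is a knave" - this is TRUE because Grace is a knave.
- Bob (knight) says "I tell the truth" - this is TRUE because Bob is a knight.
- Grace (knave) says "Exactly 2 of us are knights" - this is FALSE (a lie) because there are 3 knights.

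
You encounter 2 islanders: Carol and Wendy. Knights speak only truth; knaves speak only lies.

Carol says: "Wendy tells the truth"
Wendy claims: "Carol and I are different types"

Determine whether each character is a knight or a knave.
Carol is a knave.
Wendy is a knave.

Verification:
- Carol (knave) says "Wendy tells the truth" - this is FALSE (a lie) because Wendy is a knave.
- Wendy (knave) says "Carol and I are different types" - this is FALSE (a lie) because Wendy is a knave and Carol is a knave.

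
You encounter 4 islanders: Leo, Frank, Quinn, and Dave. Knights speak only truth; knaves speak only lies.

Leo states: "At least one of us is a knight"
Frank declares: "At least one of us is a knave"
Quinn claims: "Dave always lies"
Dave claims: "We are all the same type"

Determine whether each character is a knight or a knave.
Leo is a knight.
Frank is a knight.
Quinn is a knight.
Dave is a knave.

Verification:
- Leo (knight) says "At least one of us is a knight" - this is TRUE because Leo, Frank, and Quinn are knights.
- Frank (knight) says "At least one of us is a knave" - this is TRUE because Dave is a knave.
- Quinn (knight) says "Dave always lies" - this is TRUE because Dave is a knave.
- Dave (knave) says "We are all the same type" - this is FALSE (a lie) because Leo, Frank, and Quinn are knights and Dave is a knave.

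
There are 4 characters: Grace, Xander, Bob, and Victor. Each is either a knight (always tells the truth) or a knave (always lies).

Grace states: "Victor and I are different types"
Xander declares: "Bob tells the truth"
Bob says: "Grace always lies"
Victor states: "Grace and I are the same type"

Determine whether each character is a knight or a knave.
Grace is a knight.
Xander is a knave.
Bob is a knave.
Victor is a knave.

Verification:
- Grace (knight) says "Victor and I are different types" - this is TRUE because Grace is a knight and Victor is a knave.
- Xander (knave) says "Bob tells the truth" - this is FALSE (a lie) because Bob is a knave.
- Bob (knave) says "Grace always lies" - this is FALSE (a lie) because Grace is a knight.
- Victor (knave) says "Grace and I are the same type" - this is FALSE (a lie) because Victor is a knave and Grace is a knight.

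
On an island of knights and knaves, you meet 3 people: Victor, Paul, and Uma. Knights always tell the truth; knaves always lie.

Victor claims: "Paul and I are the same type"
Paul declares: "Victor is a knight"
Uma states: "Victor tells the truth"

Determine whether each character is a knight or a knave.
Victor is a knight.
Paul is a knight.
Uma is a knight.

Verification:
- Victor (knight) says "Paul and I are the same type" - this is TRUE because Victor is a knight and Paul is a knight.
- Paul (knight) says "Victor is a knight" - this is TRUE because Victor is a knight.
- Uma (knight) says "Victor tells the truth" - this is TRUE because Victor is a knight.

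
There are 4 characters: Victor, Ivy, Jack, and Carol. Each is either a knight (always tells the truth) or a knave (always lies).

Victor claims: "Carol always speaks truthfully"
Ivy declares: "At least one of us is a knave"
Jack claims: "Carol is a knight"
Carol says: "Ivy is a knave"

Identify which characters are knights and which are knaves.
Victor is a knave.
Ivy is a knight.
Jack is a knave.
Carol is a knave.

Verification:
- Victor (knave) says "Carol always speaks truthfully" - this is FALSE (a lie) because Carol is a knave.
- Ivy (knight) says "At least one of us is a knave" - this is TRUE because Victor, Jack, and Carol are knaves.
- Jack (knave) says "Carol is a knight" - this is FALSE (a lie) because Carol is a knave.
- Carol (knave) says "Ivy is a knave" - this is FALSE (a lie) because Ivy is a knight.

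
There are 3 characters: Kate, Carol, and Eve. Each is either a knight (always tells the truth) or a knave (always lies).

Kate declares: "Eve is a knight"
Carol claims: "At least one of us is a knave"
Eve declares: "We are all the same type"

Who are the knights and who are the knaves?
Kate is a knave.
Carol is a knight.
Eve is a knave.

Verification:
- Kate (knave) says "Eve is a knight" - this is FALSE (a lie) because Eve is a knave.
- Carol (knight) says "At least one of us is a knave" - this is TRUE because Kate and Eve are knaves.
- Eve (knave) says "We are all the same type" - this is FALSE (a lie) because Carol is a knight and Kate and Eve are knaves.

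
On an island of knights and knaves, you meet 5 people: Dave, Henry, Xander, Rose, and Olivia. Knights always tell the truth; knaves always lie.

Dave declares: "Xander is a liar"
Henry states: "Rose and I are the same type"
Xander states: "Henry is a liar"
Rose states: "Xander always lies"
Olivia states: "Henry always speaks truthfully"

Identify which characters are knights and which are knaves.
Dave is a knight.
Henry is a knight.
Xander is a knave.
Rose is a knight.
Olivia is a knight.

Verification:
- Dave (knight) says "Xander is a liar" - this is TRUE because Xander is a knave.
- Henry (knight) says "Rose and I are the same type" - this is TRUE because Henry is a knight and Rose is a knight.
- Xander (knave) says "Henry is a liar" - this is FALSE (a lie) because Henry is a knight.
- Rose (knight) says "Xander always lies" - this is TRUE because Xander is a knave.
- Olivia (knight) says "Henry always speaks truthfully" - this is TRUE because Henry is a knight.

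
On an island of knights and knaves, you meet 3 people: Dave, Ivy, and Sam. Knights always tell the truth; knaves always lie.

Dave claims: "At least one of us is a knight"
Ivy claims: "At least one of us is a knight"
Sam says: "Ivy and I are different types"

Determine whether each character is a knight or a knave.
Dave is a knave.
Ivy is a knave.
Sam is a knave.

Verification:
- Dave (knave) says "At least one of us is a knight" - this is FALSE (a lie) because no one is a knight.
- Ivy (knave) says "At least one of us is a knight" - this is FALSE (a lie) because no one is a knight.
- Sam (knave) says "Ivy and I are different types" - this is FALSE (a lie) because Sam is a knave and Ivy is a knave.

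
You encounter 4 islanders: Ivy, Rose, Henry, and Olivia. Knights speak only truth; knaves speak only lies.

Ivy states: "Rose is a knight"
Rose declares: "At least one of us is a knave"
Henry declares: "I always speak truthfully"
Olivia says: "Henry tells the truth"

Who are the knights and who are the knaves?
Ivy is a knight.
Rose is a knight.
Henry is a knave.
Olivia is a knave.

Verification:
- Ivy (knight) says "Rose is a knight" - this is TRUE because Rose is a knight.
- Rose (knight) says "At least one of us is a knave" - this is TRUE because Henry and Olivia are knaves.
- Henry (knave) says "I always speak truthfully" - this is FALSE (a lie) because Henry is a knave.
- Olivia (knave) says "Henry tells the truth" - this is FALSE (a lie) because Henry is a knave.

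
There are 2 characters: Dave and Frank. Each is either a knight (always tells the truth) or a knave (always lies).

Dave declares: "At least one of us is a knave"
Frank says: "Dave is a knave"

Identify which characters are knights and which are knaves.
Dave is a knight.
Frank is a knave.

Verification:
- Dave (knight) says "At least one of us is a knave" - this is TRUE because Frank is a knave.
- Frank (knave) says "Dave is a knave" - this is FALSE (a lie) because Dave is a knight.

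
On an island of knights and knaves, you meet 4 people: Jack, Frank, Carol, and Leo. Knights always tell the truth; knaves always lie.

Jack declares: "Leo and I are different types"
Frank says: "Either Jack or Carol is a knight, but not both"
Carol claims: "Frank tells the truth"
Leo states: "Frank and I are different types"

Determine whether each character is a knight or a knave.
Jack is a knave.
Frank is a knave.
Carol is a knave.
Leo is a knave.

Verification:
- Jack (knave) says "Leo and I are different types" - this is FALSE (a lie) because Jack is a knave and Leo is a knave.
- Frank (knave) says "Either Jack or Carol is a knight, but not both" - this is FALSE (a lie) because Jack is a knave and Carol is a knave.
- Carol (knave) says "Frank tells the truth" - this is FALSE (a lie) because Frank is a knave.
- Leo (knave) says "Frank and I are different types" - this is FALSE (a lie) because Leo is a knave and Frank is a knave.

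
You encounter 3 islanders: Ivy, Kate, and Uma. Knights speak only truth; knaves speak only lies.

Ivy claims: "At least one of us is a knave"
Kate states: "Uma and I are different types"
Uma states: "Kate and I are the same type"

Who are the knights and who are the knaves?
Ivy is a knight.
Kate is a knight.
Uma is a knave.

Verification:
- Ivy (knight) says "At least one of us is a knave" - this is TRUE because Uma is a knave.
- Kate (knight) says "Uma and I are different types" - this is TRUE because Kate is a knight and Uma is a knave.
- Uma (knave) says "Kate and I are the same type" - this is FALSE (a lie) because Uma is a knave and Kate is a knight.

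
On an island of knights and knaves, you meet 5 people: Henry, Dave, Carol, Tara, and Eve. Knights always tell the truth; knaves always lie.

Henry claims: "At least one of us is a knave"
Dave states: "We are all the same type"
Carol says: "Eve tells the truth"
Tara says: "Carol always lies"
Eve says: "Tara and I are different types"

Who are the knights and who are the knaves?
Henry is a knight.
Dave is a knave.
Carol is a knight.
Tara is a knave.
Eve is a knight.

Verification:
- Henry (knight) says "At least one of us is a knave" - this is TRUE because Dave and Tara are knaves.
- Dave (knave) says "We are all the same type" - this is FALSE (a lie) because Henry, Carol, and Eve are knights and Dave and Tara are knaves.
- Carol (knight) says "Eve tells the truth" - this is TRUE because Eve is a knight.
- Tara (knave) says "Carol always lies" - this is FALSE (a lie) because Carol is a knight.
- Eve (knight) says "Tara and I are different types" - this is TRUE because Eve is a knight and Tara is a knave.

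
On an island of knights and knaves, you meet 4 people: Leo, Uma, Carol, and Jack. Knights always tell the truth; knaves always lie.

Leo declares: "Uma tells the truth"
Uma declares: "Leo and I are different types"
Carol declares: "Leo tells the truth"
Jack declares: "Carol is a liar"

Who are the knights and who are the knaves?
Leo is a knave.
Uma is a knave.
Carol is a knave.
Jack is a knight.

Verification:
- Leo (knave) says "Uma tells the truth" - this is FALSE (a lie) because Uma is a knave.
- Uma (knave) says "Leo and I are different types" - this is FALSE (a lie) because Uma is a knave and Leo is a knave.
- Carol (knave) says "Leo tells the truth" - this is FALSE (a lie) because Leo is a knave.
- Jack (knight) says "Carol is a liar" - this is TRUE because Carol is a knave.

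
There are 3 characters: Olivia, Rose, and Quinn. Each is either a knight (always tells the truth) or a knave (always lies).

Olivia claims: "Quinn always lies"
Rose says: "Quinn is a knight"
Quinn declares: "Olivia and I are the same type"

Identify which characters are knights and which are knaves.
Olivia is a knight.
Rose is a knave.
Quinn is a knave.

Verification:
- Olivia (knight) says "Quinn always lies" - this is TRUE because Quinn is a knave.
- Rose (knave) says "Quinn is a knight" - this is FALSE (a lie) because Quinn is a knave.
- Quinn (knave) says "Olivia and I are the same type" - this is FALSE (a lie) because Quinn is a knave and Olivia is a knight.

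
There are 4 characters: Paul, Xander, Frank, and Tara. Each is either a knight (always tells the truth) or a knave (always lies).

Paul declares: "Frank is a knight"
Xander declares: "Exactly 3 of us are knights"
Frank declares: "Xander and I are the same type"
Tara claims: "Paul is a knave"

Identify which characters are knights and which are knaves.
Paul is a knight.
Xander is a knight.
Frank is a knight.
Tara is a knave.

Verification:
- Paul (knight) says "Frank is a knight" - this is TRUE because Frank is a knight.
- Xander (knight) says "Exactly 3 of us are knights" - this is TRUE because there are 3 knights.
- Frank (knight) says "Xander and I are the same type" - this is TRUE because Frank is a knight and Xander is a knight.
- Tara (knave) says "Paul is a knave" - this is FALSE (a lie) because Paul is a knight.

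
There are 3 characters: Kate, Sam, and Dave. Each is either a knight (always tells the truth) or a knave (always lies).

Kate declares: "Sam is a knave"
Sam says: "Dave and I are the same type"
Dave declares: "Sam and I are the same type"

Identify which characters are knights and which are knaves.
Kate is a knave.
Sam is a knight.
Dave is a knight.

Verification:
- Kate (knave) says "Sam is a knave" - this is FALSE (a lie) because Sam is a knight.
- Sam (knight) says "Dave and I are the same type" - this is TRUE because Sam is a knight and Dave is a knight.
- Dave (knight) says "Sam and I are the same type" - this is TRUE because Dave is a knight and Sam is a knight.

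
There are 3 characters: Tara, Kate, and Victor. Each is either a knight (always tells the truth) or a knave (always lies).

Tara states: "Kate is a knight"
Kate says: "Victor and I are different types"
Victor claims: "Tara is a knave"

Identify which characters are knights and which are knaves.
Tara is a knight.
Kate is a knight.
Victor is a knave.

Verification:
- Tara (knight) says "Kate is a knight" - this is TRUE because Kate is a knight.
- Kate (knight) says "Victor and I are different types" - this is TRUE because Kate is a knight and Victor is a knave.
- Victor (knave) says "Tara is a knave" - this is FALSE (a lie) because Tara is a knight.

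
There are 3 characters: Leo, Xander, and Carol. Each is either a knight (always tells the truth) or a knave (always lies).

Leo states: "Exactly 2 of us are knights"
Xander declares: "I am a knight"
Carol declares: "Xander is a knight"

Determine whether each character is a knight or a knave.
Leo is a knave.
Xander is a knave.
Carol is a knave.

Verification:
- Leo (knave) says "Exactly 2 of us are knights" - this is FALSE (a lie) because there are 0 knights.
- Xander (knave) says "I am a knight" - this is FALSE (a lie) because Xander is a knave.
- Carol (knave) says "Xander is a knight" - this is FALSE (a lie) because Xander is a knave.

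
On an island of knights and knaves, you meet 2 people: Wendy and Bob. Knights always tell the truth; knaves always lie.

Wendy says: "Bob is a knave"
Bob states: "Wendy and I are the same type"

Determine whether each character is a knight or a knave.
Wendy is a knight.
Bob is a knave.

Verification:
- Wendy (knight) says "Bob is a knave" - this is TRUE because Bob is a knave.
- Bob (knave) says "Wendy and I are the same type" - this is FALSE (a lie) because Bob is a knave and Wendy is a knight.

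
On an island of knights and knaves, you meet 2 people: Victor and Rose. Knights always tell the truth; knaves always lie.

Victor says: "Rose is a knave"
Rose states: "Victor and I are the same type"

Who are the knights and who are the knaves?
Victor is a knight.
Rose is a knave.

Verification:
- Victor (knight) says "Rose is a knave" - this is TRUE because Rose is a knave.
- Rose (knave) says "Victor and I are the same type" - this is FALSE (a lie) because Rose is a knave and Victor is a knight.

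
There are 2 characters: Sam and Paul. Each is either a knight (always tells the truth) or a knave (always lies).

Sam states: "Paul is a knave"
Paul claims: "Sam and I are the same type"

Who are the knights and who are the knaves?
Sam is a knight.
Paul is a knave.

Verification:
- Sam (knight) says "Paul is a knave" - this is TRUE because Paul is a knave.
- Paul (knave) says "Sam and I are the same type" - this is FALSE (a lie) because Paul is a knave and Sam is a knight.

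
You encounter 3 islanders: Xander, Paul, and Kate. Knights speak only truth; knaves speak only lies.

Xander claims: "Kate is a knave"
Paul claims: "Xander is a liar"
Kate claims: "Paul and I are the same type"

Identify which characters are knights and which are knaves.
Xander is a knave.
Paul is a knight.
Kate is a knight.

Verification:
- Xander (knave) says "Kate is a knave" - this is FALSE (a lie) because Kate is a knight.
- Paul (knight) says "Xander is a liar" - this is TRUE because Xander is a knave.
- Kate (knight) says "Paul and I are the same type" - this is TRUE because Kate is a knight and Paul is a knight.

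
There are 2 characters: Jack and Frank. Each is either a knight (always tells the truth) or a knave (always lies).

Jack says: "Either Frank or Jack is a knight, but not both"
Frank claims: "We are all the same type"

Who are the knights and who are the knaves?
Jack is a knight.
Frank is a knave.

Verification:
- Jack (knight) says "Either Frank or Jack is a knight, but not both" - this is TRUE because Frank is a knave and Jack is a knight.
- Frank (knave) says "We are all the same type" - this is FALSE (a lie) because Jack is a knight and Frank is a knave.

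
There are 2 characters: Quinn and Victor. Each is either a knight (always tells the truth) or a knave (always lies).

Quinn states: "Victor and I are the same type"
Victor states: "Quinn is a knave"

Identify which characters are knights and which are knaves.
Quinn is a knave.
Victor is a knight.

Verification:
- Quinn (knave) says "Victor and I are the same type" - this is FALSE (a lie) because Quinn is a knave and Victor is a knight.
- Victor (knight) says "Quinn is a knave" - this is TRUE because Quinn is a knave.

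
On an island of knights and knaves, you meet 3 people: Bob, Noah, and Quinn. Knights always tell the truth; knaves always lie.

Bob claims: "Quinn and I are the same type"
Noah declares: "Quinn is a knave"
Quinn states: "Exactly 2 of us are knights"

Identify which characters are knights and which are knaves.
Bob is a knight.
Noah is a knave.
Quinn is a knight.

Verification:
- Bob (knight) says "Quinn and I are the same type" - this is TRUE because Bob is a knight and Quinn is a knight.
- Noah (knave) says "Quinn is a knave" - this is FALSE (a lie) because Quinn is a knight.
- Quinn (knight) says "Exactly 2 of us are knights" - this is TRUE because there are 2 knights.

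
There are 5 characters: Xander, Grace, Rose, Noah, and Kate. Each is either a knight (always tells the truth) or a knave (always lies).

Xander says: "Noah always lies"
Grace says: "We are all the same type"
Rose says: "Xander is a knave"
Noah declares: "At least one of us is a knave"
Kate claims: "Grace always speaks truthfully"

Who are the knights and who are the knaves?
Xander is a knave.
Grace is a knave.
Rose is a knight.
Noah is a knight.
Kate is a knave.

Verification:
- Xander (knave) says "Noah always lies" - this is FALSE (a lie) because Noah is a knight.
- Grace (knave) says "We are all the same type" - this is FALSE (a lie) because Rose and Noah are knights and Xander, Grace, and Kate are knaves.
- Rose (knight) says "Xander is a knave" - this is TRUE because Xander is a knave.
- Noah (knight) says "At least one of us is a knave" - this is TRUE because Xander, Grace, and Kate are knaves.
- Kate (knave) says "Grace always speaks truthfully" - this is FALSE (a lie) because Grace is a knave.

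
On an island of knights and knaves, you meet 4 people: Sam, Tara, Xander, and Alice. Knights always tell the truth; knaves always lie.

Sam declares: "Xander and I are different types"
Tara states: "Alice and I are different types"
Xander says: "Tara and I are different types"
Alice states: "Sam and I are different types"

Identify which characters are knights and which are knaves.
Sam is a knave.
Tara is a knave.
Xander is a knave.
Alice is a knave.

Verification:
- Sam (knave) says "Xander and I are different types" - this is FALSE (a lie) because Sam is a knave and Xander is a knave.
- Tara (knave) says "Alice and I are different types" - this is FALSE (a lie) because Tara is a knave and Alice is a knave.
- Xander (knave) says "Tara and I are different types" - this is FALSE (a lie) because Xander is a knave and Tara is a knave.
- Alice (knave) says "Sam and I are different types" - this is FALSE (a lie) because Alice is a knave and Sam is a knave.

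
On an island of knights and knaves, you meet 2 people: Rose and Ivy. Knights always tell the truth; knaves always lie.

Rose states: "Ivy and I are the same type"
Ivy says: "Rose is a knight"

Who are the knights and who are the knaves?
Rose is a knight.
Ivy is a knight.

Verification:
- Rose (knight) says "Ivy and I are the same type" - this is TRUE because Rose is a knight and Ivy is a knight.
- Ivy (knight) says "Rose is a knight" - this is TRUE because Rose is a knight.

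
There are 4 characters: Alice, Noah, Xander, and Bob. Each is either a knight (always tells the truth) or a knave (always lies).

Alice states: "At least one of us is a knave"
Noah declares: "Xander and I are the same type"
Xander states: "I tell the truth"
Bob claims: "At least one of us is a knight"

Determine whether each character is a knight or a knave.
Alice is a knight.
Noah is a knave.
Xander is a knight.
Bob is a knight.

Verification:
- Alice (knight) says "At least one of us is a knave" - this is TRUE because Noah is a knave.
- Noah (knave) says "Xander and I are the same type" - this is FALSE (a lie) because Noah is a knave and Xander is a knight.
- Xander (knight) says "I tell the truth" - this is TRUE because Xander is a knight.
- Bob (knight) says "At least one of us is a knight" - this is TRUE because Alice, Xander, and Bob are knights.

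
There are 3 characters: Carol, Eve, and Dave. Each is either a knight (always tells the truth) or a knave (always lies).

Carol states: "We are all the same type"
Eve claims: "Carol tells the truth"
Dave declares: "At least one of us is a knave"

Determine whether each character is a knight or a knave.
Carol is a knave.
Eve is a knave.
Dave is a knight.

Verification:
- Carol (knave) says "We are all the same type" - this is FALSE (a lie) because Dave is a knight and Carol and Eve are knaves.
- Eve (knave) says "Carol tells the truth" - this is FALSE (a lie) because Carol is a knave.
- Dave (knight) says "At least one of us is a knave" - this is TRUE because Carol and Eve are knaves.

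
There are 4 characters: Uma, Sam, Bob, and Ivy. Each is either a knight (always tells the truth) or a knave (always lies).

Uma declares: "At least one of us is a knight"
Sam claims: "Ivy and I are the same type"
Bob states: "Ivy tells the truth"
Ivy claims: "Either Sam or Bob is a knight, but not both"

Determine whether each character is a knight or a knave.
Uma is a knight.
Sam is a knave.
Bob is a knight.
Ivy is a knight.

Verification:
- Uma (knight) says "At least one of us is a knight" - this is TRUE because Uma, Bob, and Ivy are knights.
- Sam (knave) says "Ivy and I are the same type" - this is FALSE (a lie) because Sam is a knave and Ivy is a knight.
- Bob (knight) says "Ivy tells the truth" - this is TRUE because Ivy is a knight.
- Ivy (knight) says "Either Sam or Bob is a knight, but not both" - this is TRUE because Sam is a knave and Bob is a knight.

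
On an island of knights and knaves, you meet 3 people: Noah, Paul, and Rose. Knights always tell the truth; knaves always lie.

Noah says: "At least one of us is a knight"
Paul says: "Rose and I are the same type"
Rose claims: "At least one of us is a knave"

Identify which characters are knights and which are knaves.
Noah is a knight.
Paul is a knave.
Rose is a knight.

Verification:
- Noah (knight) says "At least one of us is a knight" - this is TRUE because Noah and Rose are knights.
- Paul (knave) says "Rose and I are the same type" - this is FALSE (a lie) because Paul is a knave and Rose is a knight.
- Rose (knight) says "At least one of us is a knave" - this is TRUE because Paul is a knave.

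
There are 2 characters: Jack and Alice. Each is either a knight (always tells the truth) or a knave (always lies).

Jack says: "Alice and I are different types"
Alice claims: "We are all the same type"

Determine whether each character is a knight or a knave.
Jack is a knight.
Alice is a knave.

Verification:
- Jack (knight) says "Alice and I are different types" - this is TRUE because Jack is a knight and Alice is a knave.
- Alice (knave) says "We are all the same type" - this is FALSE (a lie) because Jack is a knight and Alice is a knave.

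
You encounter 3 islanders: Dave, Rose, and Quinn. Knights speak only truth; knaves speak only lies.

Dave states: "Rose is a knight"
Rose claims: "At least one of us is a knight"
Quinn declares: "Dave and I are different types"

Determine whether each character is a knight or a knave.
Dave is a knave.
Rose is a knave.
Quinn is a knave.

Verification:
- Dave (knave) says "Rose is a knight" - this is FALSE (a lie) because Rose is a knave.
- Rose (knave) says "At least one of us is a knight" - this is FALSE (a lie) because no one is a knight.
- Quinn (knave) says "Dave and I are different types" - this is FALSE (a lie) because Quinn is a knave and Dave is a knave.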